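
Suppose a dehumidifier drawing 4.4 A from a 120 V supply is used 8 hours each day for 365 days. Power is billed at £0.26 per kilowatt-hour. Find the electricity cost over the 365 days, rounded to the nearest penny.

Power = 4.4 A × 120 V = 528 W = 0.528 kW
Runtime = 8 h/day × 365 days = 2920 h
Energy = 0.528 kW × 2920 h = 1541.76 kWh
Cost = 1541.76 kWh × £0.26/kWh = £400.86

£400.86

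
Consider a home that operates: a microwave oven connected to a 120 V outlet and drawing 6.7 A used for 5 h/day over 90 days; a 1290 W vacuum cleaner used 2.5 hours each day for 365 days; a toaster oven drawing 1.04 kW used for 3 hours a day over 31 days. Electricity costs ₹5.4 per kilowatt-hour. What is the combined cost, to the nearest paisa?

₹8832.48

microwave oven: Power = 6.7 A × 120 V = 804 W = 0.804 kW
microwave oven: Runtime = 5 h/day × 90 days = 450 h
microwave oven: 0.804 kW × 450 h = 361.8 kWh
vacuum cleaner: Runtime = 2.5 h/day × 365 days = 912.5 h
vacuum cleaner: 1.29 kW × 912.5 h = 1177.125 kWh
toaster oven: Runtime = 3 h/day × 31 days = 93 h
toaster oven: 1.04 kW × 93 h = 96.72 kWh
Total energy = 1635.645 kWh
Cost = 1635.645 × ₹5.4 = ₹8832.48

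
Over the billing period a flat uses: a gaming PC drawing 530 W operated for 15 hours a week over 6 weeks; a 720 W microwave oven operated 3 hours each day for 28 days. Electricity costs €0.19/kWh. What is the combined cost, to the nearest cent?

€20.55

gaming PC: Runtime = 15 h/week × 6 weeks = 90 h
gaming PC: 0.53 kW × 90 h = 47.7 kWh
microwave oven: Runtime = 3 h/day × 28 days = 84 h
microwave oven: 0.72 kW × 84 h = 60.48 kWh
Total energy = 108.18 kWh
Cost = 108.18 × €0.19 = €20.55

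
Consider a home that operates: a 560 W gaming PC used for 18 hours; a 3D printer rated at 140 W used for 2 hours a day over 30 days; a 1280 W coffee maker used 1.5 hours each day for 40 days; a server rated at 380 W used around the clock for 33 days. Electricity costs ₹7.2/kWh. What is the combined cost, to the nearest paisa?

₹2852.93

gaming PC: 0.56 kW × 18 h = 10.08 kWh
3D printer: Runtime = 2 h/day × 30 days = 60 h
3D printer: 0.14 kW × 60 h = 8.4 kWh
coffee maker: Runtime = 1.5 h/day × 40 days = 60 h
coffee maker: 1.28 kW × 60 h = 76.8 kWh
server: Runtime = 24 h × 33 = 792 h
server: 0.38 kW × 792 h = 300.96 kWh
Total energy = 396.24 kWh
Cost = 396.24 × ₹7.2 = ₹2852.93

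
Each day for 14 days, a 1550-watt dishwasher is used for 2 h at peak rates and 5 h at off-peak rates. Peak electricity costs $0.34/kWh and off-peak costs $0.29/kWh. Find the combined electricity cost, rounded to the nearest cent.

$46.22

Peak energy = 1.55 kW × 2 h × 14 = 43.4 kWh
Off-peak energy = 1.55 kW × 5 h × 14 = 108.5 kWh
Cost = 43.4 × $0.34 + 108.5 × $0.29 = $14.756 + $31.465 = $46.22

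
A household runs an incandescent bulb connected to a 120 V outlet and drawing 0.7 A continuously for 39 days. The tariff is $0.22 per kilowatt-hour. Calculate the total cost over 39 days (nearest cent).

Power = 0.7 A × 120 V = 84 W = 0.084 kW
Runtime = 24 h × 39 = 936 h
Energy = 0.084 kW × 936 h = 78.624 kWh
Cost = 78.624 kWh × $0.22/kWh = $17.30

$17.30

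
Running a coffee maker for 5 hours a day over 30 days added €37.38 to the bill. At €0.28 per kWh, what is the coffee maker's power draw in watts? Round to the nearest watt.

890 W

Energy = €37.38 ÷ €0.28/kWh = 133.5 kWh
Runtime = 5 h/day × 30 days = 150 h
Power = 133.5 kWh ÷ 150 h = 0.89 kW = 890 W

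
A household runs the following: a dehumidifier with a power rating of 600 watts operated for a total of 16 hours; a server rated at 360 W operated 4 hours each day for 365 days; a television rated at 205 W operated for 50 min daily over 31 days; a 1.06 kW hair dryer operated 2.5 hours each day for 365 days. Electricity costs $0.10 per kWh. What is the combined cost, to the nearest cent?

$150.77

dehumidifier: 0.6 kW × 16 h = 9.6 kWh
server: Runtime = 4 h/day × 365 days = 1460 h
server: 0.36 kW × 1460 h = 525.6 kWh
television: Runtime = 50 min × 31 = 1550 min = 25.833333… h
television: 0.205 kW × 25.833333… h = 5.295833… kWh
hair dryer: Runtime = 2.5 h/day × 365 days = 912.5 h
hair dryer: 1.06 kW × 912.5 h = 967.25 kWh
Total energy = 1507.745833… kWh
Cost = 1507.745833… × $0.10 = $150.77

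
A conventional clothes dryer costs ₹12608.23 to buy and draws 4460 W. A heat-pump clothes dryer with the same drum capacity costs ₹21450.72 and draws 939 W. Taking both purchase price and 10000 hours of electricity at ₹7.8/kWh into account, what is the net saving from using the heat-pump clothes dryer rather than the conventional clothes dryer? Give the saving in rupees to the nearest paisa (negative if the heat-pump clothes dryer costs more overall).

conventional clothes dryer: ₹12608.23 + (4460/1000) kW × 10000 h × ₹7.8 = ₹12608.23 + ₹347880 = ₹360488.23
heat-pump clothes dryer: ₹21450.72 + (939/1000) kW × 10000 h × ₹7.8 = ₹21450.72 + ₹73242 = ₹94692.72
Saving = ₹360488.23 − ₹94692.72 = ₹265795.51

₹265795.51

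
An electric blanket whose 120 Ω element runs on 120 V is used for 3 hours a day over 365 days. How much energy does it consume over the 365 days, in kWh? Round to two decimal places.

131.40 kWh

Power = V²/R = 120²/120 = 120 W = 0.12 kW
Runtime = 3 h/day × 365 days = 1095 h
Energy = 0.12 kW × 1095 h = 131.4 kWh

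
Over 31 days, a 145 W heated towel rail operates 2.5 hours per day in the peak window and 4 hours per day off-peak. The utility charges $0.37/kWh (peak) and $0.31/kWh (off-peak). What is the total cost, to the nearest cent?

Peak energy = 0.145 kW × 2.5 h × 31 = 11.2375 kWh
Off-peak energy = 0.145 kW × 4 h × 31 = 17.98 kWh
Cost = 11.2375 × $0.37 + 17.98 × $0.31 = $4.157875 + $5.5738 = $9.73

$9.73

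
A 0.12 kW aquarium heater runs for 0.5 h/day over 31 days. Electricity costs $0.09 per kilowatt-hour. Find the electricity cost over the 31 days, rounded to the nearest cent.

Runtime = 0.5 h/day × 31 days = 15.5 h
Energy = 0.12 kW × 15.5 h = 1.86 kWh
Cost = 1.86 kWh × $0.09/kWh = $0.17

$0.17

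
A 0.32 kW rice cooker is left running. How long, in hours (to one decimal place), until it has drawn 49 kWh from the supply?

153.1 h

Hours = 49 kWh ÷ 0.32 kW = 153.1 h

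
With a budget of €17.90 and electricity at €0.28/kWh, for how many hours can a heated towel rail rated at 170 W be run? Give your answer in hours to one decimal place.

376.1 h

Energy available = €17.90 ÷ €0.28/kWh = 63.9286 kWh
Hours = 63.9286 kWh ÷ 0.17 kW = 376.1 h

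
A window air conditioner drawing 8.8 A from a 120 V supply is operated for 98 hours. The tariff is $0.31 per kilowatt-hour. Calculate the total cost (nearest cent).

$32.08

Power = 8.8 A × 120 V = 1056 W = 1.056 kW
Energy = 1.056 kW × 98 h = 103.488 kWh
Cost = 103.488 kWh × $0.31/kWh = $32.08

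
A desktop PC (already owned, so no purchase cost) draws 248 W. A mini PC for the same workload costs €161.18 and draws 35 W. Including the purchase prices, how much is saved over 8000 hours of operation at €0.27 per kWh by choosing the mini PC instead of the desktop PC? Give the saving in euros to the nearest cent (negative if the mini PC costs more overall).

€298.90

desktop PC: €0.00 + (248/1000) kW × 8000 h × €0.27 = €0.00 + €535.68 = €535.68
mini PC: €161.18 + (35/1000) kW × 8000 h × €0.27 = €161.18 + €75.6 = €236.78
Saving = €535.68 − €236.78 = €298.9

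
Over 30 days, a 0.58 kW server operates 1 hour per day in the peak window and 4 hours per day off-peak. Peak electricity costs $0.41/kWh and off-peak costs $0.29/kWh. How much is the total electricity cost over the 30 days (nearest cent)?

$27.32

Peak energy = 0.58 kW × 1 h × 30 = 17.4 kWh
Off-peak energy = 0.58 kW × 4 h × 30 = 69.6 kWh
Cost = 17.4 × $0.41 + 69.6 × $0.29 = $7.134 + $20.184 = $27.32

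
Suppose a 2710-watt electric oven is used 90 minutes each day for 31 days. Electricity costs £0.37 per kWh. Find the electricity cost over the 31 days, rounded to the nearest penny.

Runtime = 90 min × 31 = 2790 min = 46.5 h
Energy = 2.71 kW × 46.5 h = 126.015 kWh
Cost = 126.015 kWh × £0.37/kWh = £46.63

£46.63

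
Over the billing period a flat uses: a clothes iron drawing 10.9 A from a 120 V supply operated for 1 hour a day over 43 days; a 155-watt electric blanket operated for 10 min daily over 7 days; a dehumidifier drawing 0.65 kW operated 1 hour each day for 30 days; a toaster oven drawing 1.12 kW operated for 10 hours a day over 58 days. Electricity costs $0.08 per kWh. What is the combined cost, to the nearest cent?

clothes iron: Power = 10.9 A × 120 V = 1308 W = 1.308 kW
clothes iron: Runtime = 1 h/day × 43 days = 43 h
clothes iron: 1.308 kW × 43 h = 56.244 kWh
electric blanket: Runtime = 10 min × 7 = 70 min = 1.166666… h
electric blanket: 0.155 kW × 1.166666… h = 0.180833… kWh
dehumidifier: Runtime = 1 h/day × 30 days = 30 h
dehumidifier: 0.65 kW × 30 h = 19.5 kWh
toaster oven: Runtime = 10 h/day × 58 days = 580 h
toaster oven: 1.12 kW × 580 h = 649.6 kWh
Total energy = 725.524833… kWh
Cost = 725.524833… × $0.08 = $58.04

$58.04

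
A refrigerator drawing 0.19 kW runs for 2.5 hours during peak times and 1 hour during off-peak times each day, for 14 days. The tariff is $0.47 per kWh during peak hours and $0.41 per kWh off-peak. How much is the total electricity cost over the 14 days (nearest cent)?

Peak energy = 0.19 kW × 2.5 h × 14 = 6.65 kWh
Off-peak energy = 0.19 kW × 1 h × 14 = 2.66 kWh
Cost = 6.65 × $0.47 + 2.66 × $0.41 = $3.1255 + $1.0906 = $4.22

$4.22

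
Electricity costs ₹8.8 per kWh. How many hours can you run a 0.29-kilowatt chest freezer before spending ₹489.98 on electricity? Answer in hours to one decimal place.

192.0 h

Energy available = ₹489.98 ÷ ₹8.8/kWh = 55.6795 kWh
Hours = 55.6795 kWh ÷ 0.29 kW = 192.0 h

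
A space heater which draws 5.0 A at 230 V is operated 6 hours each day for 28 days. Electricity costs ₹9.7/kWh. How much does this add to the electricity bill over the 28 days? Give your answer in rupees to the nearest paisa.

Power = 5.0 A × 230 V = 1150 W = 1.15 kW
Runtime = 6 h/day × 28 days = 168 h
Energy = 1.15 kW × 168 h = 193.2 kWh
Cost = 193.2 kWh × ₹9.7/kWh = ₹1874.04

₹1874.04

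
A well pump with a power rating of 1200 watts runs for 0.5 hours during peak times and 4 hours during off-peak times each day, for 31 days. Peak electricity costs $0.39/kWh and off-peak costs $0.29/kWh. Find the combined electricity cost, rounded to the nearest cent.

Peak energy = 1.2 kW × 0.5 h × 31 = 18.6 kWh
Off-peak energy = 1.2 kW × 4 h × 31 = 148.8 kWh
Cost = 18.6 × $0.39 + 148.8 × $0.29 = $7.254 + $43.152 = $50.41

$50.41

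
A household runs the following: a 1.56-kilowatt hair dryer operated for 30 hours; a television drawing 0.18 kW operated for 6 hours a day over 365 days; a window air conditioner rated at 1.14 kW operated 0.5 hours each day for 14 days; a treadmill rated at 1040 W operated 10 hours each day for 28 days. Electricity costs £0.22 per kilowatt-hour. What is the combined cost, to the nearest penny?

hair dryer: 1.56 kW × 30 h = 46.8 kWh
television: Runtime = 6 h/day × 365 days = 2190 h
television: 0.18 kW × 2190 h = 394.2 kWh
window air conditioner: Runtime = 0.5 h/day × 14 days = 7 h
window air conditioner: 1.14 kW × 7 h = 7.98 kWh
treadmill: Runtime = 10 h/day × 28 days = 280 h
treadmill: 1.04 kW × 280 h = 291.2 kWh
Total energy = 740.18 kWh
Cost = 740.18 × £0.22 = £162.84

£162.84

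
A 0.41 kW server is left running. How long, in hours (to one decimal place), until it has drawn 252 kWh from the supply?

614.6 h

Hours = 252 kWh ÷ 0.41 kW = 614.6 h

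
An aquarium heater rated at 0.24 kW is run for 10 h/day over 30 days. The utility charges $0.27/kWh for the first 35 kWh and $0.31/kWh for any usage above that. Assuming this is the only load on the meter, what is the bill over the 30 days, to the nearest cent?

$20.92

Runtime = 10 h/day × 30 days = 300 h
Energy = 0.24 kW × 300 h = 72 kWh
Tier 1 (0–35 kWh): 35 × $0.27 = $9.45
Above 35 kWh: 37 × $0.31 = $11.47
Bill = $20.92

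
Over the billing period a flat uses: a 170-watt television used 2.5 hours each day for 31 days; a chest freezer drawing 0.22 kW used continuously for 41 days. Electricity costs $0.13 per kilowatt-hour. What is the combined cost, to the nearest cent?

television: Runtime = 2.5 h/day × 31 days = 77.5 h
television: 0.17 kW × 77.5 h = 13.175 kWh
chest freezer: Runtime = 24 h × 41 = 984 h
chest freezer: 0.22 kW × 984 h = 216.48 kWh
Total energy = 229.655 kWh
Cost = 229.655 × $0.13 = $29.86

$29.86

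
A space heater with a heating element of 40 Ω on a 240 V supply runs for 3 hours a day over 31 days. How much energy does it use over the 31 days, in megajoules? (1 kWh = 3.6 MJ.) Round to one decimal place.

482.1 MJ

Power = V²/R = 240²/40 = 1440 W = 1.44 kW
Runtime = 3 h/day × 31 days = 93 h
Energy = 1.44 kW × 93 h = 133.92 kWh
= 133.92 × 3.6 MJ = 482.1 MJ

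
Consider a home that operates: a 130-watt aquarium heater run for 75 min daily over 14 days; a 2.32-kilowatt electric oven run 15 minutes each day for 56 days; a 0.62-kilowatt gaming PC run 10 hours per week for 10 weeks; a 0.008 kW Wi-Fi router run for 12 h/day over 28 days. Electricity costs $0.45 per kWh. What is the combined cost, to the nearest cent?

$44.75

aquarium heater: Runtime = 75 min × 14 = 1050 min = 17.5 h
aquarium heater: 0.13 kW × 17.5 h = 2.275 kWh
electric oven: Runtime = 15 min × 56 = 840 min = 14 h
electric oven: 2.32 kW × 14 h = 32.48 kWh
gaming PC: Runtime = 10 h/week × 10 weeks = 100 h
gaming PC: 0.62 kW × 100 h = 62 kWh
Wi-Fi router: Runtime = 12 h/day × 28 days = 336 h
Wi-Fi router: 0.008 kW × 336 h = 2.688 kWh
Total energy = 99.443 kWh
Cost = 99.443 × $0.45 = $44.75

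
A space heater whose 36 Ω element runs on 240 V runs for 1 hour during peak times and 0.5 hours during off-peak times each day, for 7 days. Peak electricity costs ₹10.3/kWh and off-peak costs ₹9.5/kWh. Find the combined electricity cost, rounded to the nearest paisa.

₹168.56

Power = V²/R = 240²/36 = 1600 W = 1.6 kW
Peak energy = 1.6 kW × 1 h × 7 = 11.2 kWh
Off-peak energy = 1.6 kW × 0.5 h × 7 = 5.6 kWh
Cost = 11.2 × ₹10.3 + 5.6 × ₹9.5 = ₹115.36 + ₹53.2 = ₹168.56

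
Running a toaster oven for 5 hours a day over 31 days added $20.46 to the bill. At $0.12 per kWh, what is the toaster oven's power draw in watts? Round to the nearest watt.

Energy = $20.46 ÷ $0.12/kWh = 170.5 kWh
Runtime = 5 h/day × 31 days = 155 h
Power = 170.5 kWh ÷ 155 h = 1.1 kW = 1100 W

1100 W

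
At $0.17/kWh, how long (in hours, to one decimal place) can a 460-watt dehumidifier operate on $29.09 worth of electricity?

Energy available = $29.09 ÷ $0.17/kWh = 171.1176 kWh
Hours = 171.1176 kWh ÷ 0.46 kW = 372.0 h

372.0 h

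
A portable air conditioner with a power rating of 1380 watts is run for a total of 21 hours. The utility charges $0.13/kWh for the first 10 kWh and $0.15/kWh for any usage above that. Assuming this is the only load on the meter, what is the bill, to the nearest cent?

$4.15

Energy = 1.38 kW × 21 h = 28.98 kWh
Tier 1 (0–10 kWh): 10 × $0.13 = $1.3
Above 10 kWh: 18.98 × $0.15 = $2.847
Bill = $4.15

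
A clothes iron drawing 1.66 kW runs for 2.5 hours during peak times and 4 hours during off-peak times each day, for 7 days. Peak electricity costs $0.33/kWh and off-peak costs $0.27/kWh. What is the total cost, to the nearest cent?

Peak energy = 1.66 kW × 2.5 h × 7 = 29.05 kWh
Off-peak energy = 1.66 kW × 4 h × 7 = 46.48 kWh
Cost = 29.05 × $0.33 + 46.48 × $0.27 = $9.5865 + $12.5496 = $22.14

$22.14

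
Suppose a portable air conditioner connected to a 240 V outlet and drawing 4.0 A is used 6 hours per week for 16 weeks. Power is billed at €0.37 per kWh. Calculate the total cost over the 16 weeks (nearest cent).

Power = 4.0 A × 240 V = 960 W = 0.96 kW
Runtime = 6 h/week × 16 weeks = 96 h
Energy = 0.96 kW × 96 h = 92.16 kWh
Cost = 92.16 kWh × €0.37/kWh = €34.10

€34.10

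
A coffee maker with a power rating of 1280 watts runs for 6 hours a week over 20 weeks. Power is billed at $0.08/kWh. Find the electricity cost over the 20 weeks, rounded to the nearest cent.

$12.29

Runtime = 6 h/week × 20 weeks = 120 h
Energy = 1.28 kW × 120 h = 153.6 kWh
Cost = 153.6 kWh × $0.08/kWh = $12.29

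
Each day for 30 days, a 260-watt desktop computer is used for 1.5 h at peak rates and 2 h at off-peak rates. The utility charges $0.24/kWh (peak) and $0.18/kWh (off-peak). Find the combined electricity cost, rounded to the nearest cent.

$5.62

Peak energy = 0.26 kW × 1.5 h × 30 = 11.7 kWh
Off-peak energy = 0.26 kW × 2 h × 30 = 15.6 kWh
Cost = 11.7 × $0.24 + 15.6 × $0.18 = $2.808 + $2.808 = $5.62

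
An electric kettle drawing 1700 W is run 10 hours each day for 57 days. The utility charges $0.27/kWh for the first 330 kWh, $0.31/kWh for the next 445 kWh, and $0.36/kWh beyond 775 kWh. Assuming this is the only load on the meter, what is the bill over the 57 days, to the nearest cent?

Runtime = 10 h/day × 57 days = 570 h
Energy = 1.7 kW × 570 h = 969 kWh
Tier 1 (0–330 kWh): 330 × $0.27 = $89.1
Tier 2 (330–775 kWh): 445 × $0.31 = $137.95
Above 775 kWh: 194 × $0.36 = $69.84
Bill = $296.89

$296.89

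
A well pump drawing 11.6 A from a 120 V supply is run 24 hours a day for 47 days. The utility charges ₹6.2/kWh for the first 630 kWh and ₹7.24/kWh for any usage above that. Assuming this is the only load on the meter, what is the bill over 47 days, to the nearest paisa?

₹10712.87

Power = 11.6 A × 120 V = 1392 W = 1.392 kW
Runtime = 24 h × 47 = 1128 h
Energy = 1.392 kW × 1128 h = 1570.176 kWh
Tier 1 (0–630 kWh): 630 × ₹6.2 = ₹3906
Above 630 kWh: 940.176 × ₹7.24 = ₹6806.87424
Bill = ₹10712.87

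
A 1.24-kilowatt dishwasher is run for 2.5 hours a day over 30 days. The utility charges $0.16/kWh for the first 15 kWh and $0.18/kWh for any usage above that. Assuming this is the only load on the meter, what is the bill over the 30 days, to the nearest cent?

$16.44

Runtime = 2.5 h/day × 30 days = 75 h
Energy = 1.24 kW × 75 h = 93 kWh
Tier 1 (0–15 kWh): 15 × $0.16 = $2.4
Above 15 kWh: 78 × $0.18 = $14.04
Bill = $16.44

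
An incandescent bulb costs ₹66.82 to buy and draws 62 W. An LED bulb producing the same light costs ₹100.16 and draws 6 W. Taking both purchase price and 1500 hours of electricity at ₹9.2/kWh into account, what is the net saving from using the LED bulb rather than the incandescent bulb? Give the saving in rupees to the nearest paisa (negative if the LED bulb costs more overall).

incandescent bulb: ₹66.82 + (62/1000) kW × 1500 h × ₹9.2 = ₹66.82 + ₹855.6 = ₹922.42
LED bulb: ₹100.16 + (6/1000) kW × 1500 h × ₹9.2 = ₹100.16 + ₹82.8 = ₹182.96
Saving = ₹922.42 − ₹182.96 = ₹739.46

₹739.46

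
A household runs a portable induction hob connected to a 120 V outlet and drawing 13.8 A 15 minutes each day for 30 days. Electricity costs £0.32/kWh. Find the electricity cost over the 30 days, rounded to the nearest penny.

Power = 13.8 A × 120 V = 1656 W = 1.656 kW
Runtime = 15 min × 30 = 450 min = 7.5 h
Energy = 1.656 kW × 7.5 h = 12.42 kWh
Cost = 12.42 kWh × £0.32/kWh = £3.97

£3.97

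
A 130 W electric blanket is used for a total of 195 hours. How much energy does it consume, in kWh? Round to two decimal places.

25.35 kWh

Energy = 0.13 kW × 195 h = 25.35 kWh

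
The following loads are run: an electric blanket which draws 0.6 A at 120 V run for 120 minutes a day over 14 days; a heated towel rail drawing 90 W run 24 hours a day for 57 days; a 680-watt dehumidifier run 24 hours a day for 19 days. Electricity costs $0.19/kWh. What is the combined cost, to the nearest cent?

$82.69

electric blanket: Power = 0.6 A × 120 V = 72 W = 0.072 kW
electric blanket: Runtime = 120 min × 14 = 1680 min = 28 h
electric blanket: 0.072 kW × 28 h = 2.016 kWh
heated towel rail: Runtime = 24 h × 57 = 1368 h
heated towel rail: 0.09 kW × 1368 h = 123.12 kWh
dehumidifier: Runtime = 24 h × 19 = 456 h
dehumidifier: 0.68 kW × 456 h = 310.08 kWh
Total energy = 435.216 kWh
Cost = 435.216 × $0.19 = $82.69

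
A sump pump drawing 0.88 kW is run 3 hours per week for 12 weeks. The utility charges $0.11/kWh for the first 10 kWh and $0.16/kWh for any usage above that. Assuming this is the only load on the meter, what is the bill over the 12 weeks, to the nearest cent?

Runtime = 3 h/week × 12 weeks = 36 h
Energy = 0.88 kW × 36 h = 31.68 kWh
Tier 1 (0–10 kWh): 10 × $0.11 = $1.1
Above 10 kWh: 21.68 × $0.16 = $3.4688
Bill = $4.57

$4.57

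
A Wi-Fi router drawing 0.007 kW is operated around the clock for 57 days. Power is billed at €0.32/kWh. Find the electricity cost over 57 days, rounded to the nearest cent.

€3.06

Runtime = 24 h × 57 = 1368 h
Energy = 0.007 kW × 1368 h = 9.576 kWh
Cost = 9.576 kWh × €0.32/kWh = €3.06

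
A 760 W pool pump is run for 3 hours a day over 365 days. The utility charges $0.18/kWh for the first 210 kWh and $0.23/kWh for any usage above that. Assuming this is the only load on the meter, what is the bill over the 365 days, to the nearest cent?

$180.91

Runtime = 3 h/day × 365 days = 1095 h
Energy = 0.76 kW × 1095 h = 832.2 kWh
Tier 1 (0–210 kWh): 210 × $0.18 = $37.8
Above 210 kWh: 622.2 × $0.23 = $143.106
Bill = $180.91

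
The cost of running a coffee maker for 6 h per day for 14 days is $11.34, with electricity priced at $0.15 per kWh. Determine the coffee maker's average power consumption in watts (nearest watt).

900 W

Energy = $11.34 ÷ $0.15/kWh = 75.6 kWh
Runtime = 6 h/day × 14 days = 84 h
Power = 75.6 kWh ÷ 84 h = 0.9 kW = 900 W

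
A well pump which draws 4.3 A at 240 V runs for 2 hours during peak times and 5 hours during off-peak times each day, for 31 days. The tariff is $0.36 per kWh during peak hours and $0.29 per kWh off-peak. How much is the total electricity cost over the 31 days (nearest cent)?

$69.42

Power = 4.3 A × 240 V = 1032 W = 1.032 kW
Peak energy = 1.032 kW × 2 h × 31 = 63.984 kWh
Off-peak energy = 1.032 kW × 5 h × 31 = 159.96 kWh
Cost = 63.984 × $0.36 + 159.96 × $0.29 = $23.03424 + $46.3884 = $69.42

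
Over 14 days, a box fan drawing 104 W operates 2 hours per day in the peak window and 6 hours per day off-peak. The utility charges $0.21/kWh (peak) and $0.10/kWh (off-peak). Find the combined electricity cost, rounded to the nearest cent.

Peak energy = 0.104 kW × 2 h × 14 = 2.912 kWh
Off-peak energy = 0.104 kW × 6 h × 14 = 8.736 kWh
Cost = 2.912 × $0.21 + 8.736 × $0.10 = $0.61152 + $0.8736 = $1.49

$1.49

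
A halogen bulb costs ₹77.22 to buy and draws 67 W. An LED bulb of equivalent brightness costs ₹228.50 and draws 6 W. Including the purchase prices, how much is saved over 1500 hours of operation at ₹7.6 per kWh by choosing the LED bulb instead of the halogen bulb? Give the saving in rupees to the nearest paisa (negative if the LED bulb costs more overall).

halogen bulb: ₹77.22 + (67/1000) kW × 1500 h × ₹7.6 = ₹77.22 + ₹763.8 = ₹841.02
LED bulb: ₹228.50 + (6/1000) kW × 1500 h × ₹7.6 = ₹228.50 + ₹68.4 = ₹296.9
Saving = ₹841.02 − ₹296.9 = ₹544.12

₹544.12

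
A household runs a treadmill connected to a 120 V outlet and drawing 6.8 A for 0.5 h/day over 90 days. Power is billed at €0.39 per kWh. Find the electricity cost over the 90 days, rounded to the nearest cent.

€14.32

Power = 6.8 A × 120 V = 816 W = 0.816 kW
Runtime = 0.5 h/day × 90 days = 45 h
Energy = 0.816 kW × 45 h = 36.72 kWh
Cost = 36.72 kWh × €0.39/kWh = €14.32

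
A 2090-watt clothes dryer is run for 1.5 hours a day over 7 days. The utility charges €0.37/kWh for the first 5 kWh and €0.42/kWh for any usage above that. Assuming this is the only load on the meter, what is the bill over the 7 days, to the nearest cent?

Runtime = 1.5 h/day × 7 days = 10.5 h
Energy = 2.09 kW × 10.5 h = 21.945 kWh
Tier 1 (0–5 kWh): 5 × €0.37 = €1.85
Above 5 kWh: 16.945 × €0.42 = €7.1169
Bill = €8.97

€8.97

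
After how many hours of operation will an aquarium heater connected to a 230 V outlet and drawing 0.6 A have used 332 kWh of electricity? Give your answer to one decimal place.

Power = 0.6 A × 230 V = 138 W = 0.138 kW
Hours = 332 kWh ÷ 0.138 kW = 2405.8 h

2405.8 h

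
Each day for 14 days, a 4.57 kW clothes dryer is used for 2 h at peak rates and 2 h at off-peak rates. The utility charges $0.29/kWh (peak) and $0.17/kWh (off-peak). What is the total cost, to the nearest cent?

$58.86

Peak energy = 4.57 kW × 2 h × 14 = 127.96 kWh
Off-peak energy = 4.57 kW × 2 h × 14 = 127.96 kWh
Cost = 127.96 × $0.29 + 127.96 × $0.17 = $37.1084 + $21.7532 = $58.86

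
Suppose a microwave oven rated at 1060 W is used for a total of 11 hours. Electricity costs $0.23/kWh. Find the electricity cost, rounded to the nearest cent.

$2.68

Energy = 1.06 kW × 11 h = 11.66 kWh
Cost = 11.66 kWh × $0.23/kWh = $2.68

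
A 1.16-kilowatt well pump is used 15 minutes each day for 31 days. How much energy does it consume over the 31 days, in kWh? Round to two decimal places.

Runtime = 15 min × 31 = 465 min = 7.75 h
Energy = 1.16 kW × 7.75 h = 8.99 kWh

8.99 kWh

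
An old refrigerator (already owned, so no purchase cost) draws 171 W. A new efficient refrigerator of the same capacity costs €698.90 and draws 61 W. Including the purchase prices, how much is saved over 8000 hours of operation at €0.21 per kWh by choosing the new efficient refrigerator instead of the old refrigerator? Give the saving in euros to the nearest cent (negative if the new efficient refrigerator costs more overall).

-€514.10

old refrigerator: €0.00 + (171/1000) kW × 8000 h × €0.21 = €0.00 + €287.28 = €287.28
new efficient refrigerator: €698.90 + (61/1000) kW × 8000 h × €0.21 = €698.90 + €102.48 = €801.38
Saving = €287.28 − €801.38 = −€514.1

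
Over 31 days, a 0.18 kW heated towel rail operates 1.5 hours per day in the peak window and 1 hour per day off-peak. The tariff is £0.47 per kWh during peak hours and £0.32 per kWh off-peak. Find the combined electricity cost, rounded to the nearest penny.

£5.72

Peak energy = 0.18 kW × 1.5 h × 31 = 8.37 kWh
Off-peak energy = 0.18 kW × 1 h × 31 = 5.58 kWh
Cost = 8.37 × £0.47 + 5.58 × £0.32 = £3.9339 + £1.7856 = £5.72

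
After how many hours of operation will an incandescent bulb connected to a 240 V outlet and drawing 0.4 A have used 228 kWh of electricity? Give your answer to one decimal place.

Power = 0.4 A × 240 V = 96 W = 0.096 kW
Hours = 228 kWh ÷ 0.096 kW = 2375.0 h

2375.0 h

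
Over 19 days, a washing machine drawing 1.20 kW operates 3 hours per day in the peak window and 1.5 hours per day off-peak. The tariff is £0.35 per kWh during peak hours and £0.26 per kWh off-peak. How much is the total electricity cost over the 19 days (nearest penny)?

Peak energy = 1.2 kW × 3 h × 19 = 68.4 kWh
Off-peak energy = 1.2 kW × 1.5 h × 19 = 34.2 kWh
Cost = 68.4 × £0.35 + 34.2 × £0.26 = £23.94 + £8.892 = £32.83

£32.83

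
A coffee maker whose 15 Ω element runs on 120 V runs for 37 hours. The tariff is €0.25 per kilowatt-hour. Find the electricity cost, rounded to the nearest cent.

€8.88

Power = V²/R = 120²/15 = 960 W = 0.96 kW
Energy = 0.96 kW × 37 h = 35.52 kWh
Cost = 35.52 kWh × €0.25/kWh = €8.88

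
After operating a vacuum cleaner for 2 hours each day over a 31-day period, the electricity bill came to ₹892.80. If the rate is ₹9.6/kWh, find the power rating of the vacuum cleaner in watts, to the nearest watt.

Energy = ₹892.80 ÷ ₹9.6/kWh = 93 kWh
Runtime = 2 h/day × 31 days = 62 h
Power = 93 kWh ÷ 62 h = 1.5 kW = 1500 W

1500 W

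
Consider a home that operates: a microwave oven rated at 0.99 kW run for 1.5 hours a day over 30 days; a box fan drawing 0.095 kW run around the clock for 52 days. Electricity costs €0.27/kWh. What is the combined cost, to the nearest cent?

€44.04

microwave oven: Runtime = 1.5 h/day × 30 days = 45 h
microwave oven: 0.99 kW × 45 h = 44.55 kWh
box fan: Runtime = 24 h × 52 = 1248 h
box fan: 0.095 kW × 1248 h = 118.56 kWh
Total energy = 163.11 kWh
Cost = 163.11 × €0.27 = €44.04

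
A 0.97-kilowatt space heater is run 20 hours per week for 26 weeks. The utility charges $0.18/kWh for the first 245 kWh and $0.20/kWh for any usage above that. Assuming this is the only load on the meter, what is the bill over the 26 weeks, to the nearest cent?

$95.98

Runtime = 20 h/week × 26 weeks = 520 h
Energy = 0.97 kW × 520 h = 504.4 kWh
Tier 1 (0–245 kWh): 245 × $0.18 = $44.1
Above 245 kWh: 259.4 × $0.20 = $51.88
Bill = $95.98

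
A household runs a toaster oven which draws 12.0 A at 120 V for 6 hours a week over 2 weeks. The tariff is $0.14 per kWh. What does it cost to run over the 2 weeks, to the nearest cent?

$2.42

Power = 12.0 A × 120 V = 1440 W = 1.44 kW
Runtime = 6 h/week × 2 weeks = 12 h
Energy = 1.44 kW × 12 h = 17.28 kWh
Cost = 17.28 kWh × $0.14/kWh = $2.42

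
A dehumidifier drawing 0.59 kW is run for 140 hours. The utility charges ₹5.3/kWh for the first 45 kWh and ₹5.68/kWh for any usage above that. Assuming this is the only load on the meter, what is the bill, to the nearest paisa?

₹452.07

Energy = 0.59 kW × 140 h = 82.6 kWh
Tier 1 (0–45 kWh): 45 × ₹5.3 = ₹238.5
Above 45 kWh: 37.6 × ₹5.68 = ₹213.568
Bill = ₹452.07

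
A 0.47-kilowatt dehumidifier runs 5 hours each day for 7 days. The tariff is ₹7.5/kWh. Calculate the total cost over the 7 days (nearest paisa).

Runtime = 5 h/day × 7 days = 35 h
Energy = 0.47 kW × 35 h = 16.45 kWh
Cost = 16.45 kWh × ₹7.5/kWh = ₹123.38

₹123.38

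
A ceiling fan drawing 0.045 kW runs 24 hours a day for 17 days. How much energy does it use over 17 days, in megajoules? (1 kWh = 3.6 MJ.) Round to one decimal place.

Runtime = 24 h × 17 = 408 h
Energy = 0.045 kW × 408 h = 18.36 kWh
= 18.36 × 3.6 MJ = 66.1 MJ

66.1 MJ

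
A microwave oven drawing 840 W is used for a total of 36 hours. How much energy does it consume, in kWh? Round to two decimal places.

30.24 kWh

Energy = 0.84 kW × 36 h = 30.24 kWh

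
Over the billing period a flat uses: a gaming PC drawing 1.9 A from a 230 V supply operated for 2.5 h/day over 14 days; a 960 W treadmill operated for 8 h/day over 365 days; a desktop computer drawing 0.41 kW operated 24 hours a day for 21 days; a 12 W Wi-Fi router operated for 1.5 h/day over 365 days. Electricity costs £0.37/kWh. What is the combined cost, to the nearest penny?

£1121.73

gaming PC: Power = 1.9 A × 230 V = 437 W = 0.437 kW
gaming PC: Runtime = 2.5 h/day × 14 days = 35 h
gaming PC: 0.437 kW × 35 h = 15.295 kWh
treadmill: Runtime = 8 h/day × 365 days = 2920 h
treadmill: 0.96 kW × 2920 h = 2803.2 kWh
desktop computer: Runtime = 24 h × 21 = 504 h
desktop computer: 0.41 kW × 504 h = 206.64 kWh
Wi-Fi router: Runtime = 1.5 h/day × 365 days = 547.5 h
Wi-Fi router: 0.012 kW × 547.5 h = 6.57 kWh
Total energy = 3031.705 kWh
Cost = 3031.705 × £0.37 = £1121.73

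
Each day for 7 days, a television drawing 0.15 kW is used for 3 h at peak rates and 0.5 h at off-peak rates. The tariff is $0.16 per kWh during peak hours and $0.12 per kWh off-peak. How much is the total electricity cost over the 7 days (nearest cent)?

$0.57

Peak energy = 0.15 kW × 3 h × 7 = 3.15 kWh
Off-peak energy = 0.15 kW × 0.5 h × 7 = 0.525 kWh
Cost = 3.15 × $0.16 + 0.525 × $0.12 = $0.504 + $0.063 = $0.57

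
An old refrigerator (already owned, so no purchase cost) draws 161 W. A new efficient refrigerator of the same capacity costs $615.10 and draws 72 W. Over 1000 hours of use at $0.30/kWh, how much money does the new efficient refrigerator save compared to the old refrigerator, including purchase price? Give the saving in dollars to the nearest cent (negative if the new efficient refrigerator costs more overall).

old refrigerator: $0.00 + (161/1000) kW × 1000 h × $0.30 = $0.00 + $48.3 = $48.3
new efficient refrigerator: $615.10 + (72/1000) kW × 1000 h × $0.30 = $615.10 + $21.6 = $636.7
Saving = $48.3 − $636.7 = −$588.4

-$588.40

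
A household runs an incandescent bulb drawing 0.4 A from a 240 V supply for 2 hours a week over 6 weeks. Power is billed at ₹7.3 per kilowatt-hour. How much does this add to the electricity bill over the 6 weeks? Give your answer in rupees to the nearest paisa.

₹8.41

Power = 0.4 A × 240 V = 96 W = 0.096 kW
Runtime = 2 h/week × 6 weeks = 12 h
Energy = 0.096 kW × 12 h = 1.152 kWh
Cost = 1.152 kWh × ₹7.3/kWh = ₹8.41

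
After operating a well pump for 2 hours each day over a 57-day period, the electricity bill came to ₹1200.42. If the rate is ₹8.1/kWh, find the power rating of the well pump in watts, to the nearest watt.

1300 W

Energy = ₹1200.42 ÷ ₹8.1/kWh = 148.2 kWh
Runtime = 2 h/day × 57 days = 114 h
Power = 148.2 kWh ÷ 114 h = 1.3 kW = 1300 W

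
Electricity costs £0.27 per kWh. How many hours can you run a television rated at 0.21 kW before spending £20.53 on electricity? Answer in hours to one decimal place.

Energy available = £20.53 ÷ £0.27/kWh = 76.037 kWh
Hours = 76.037 kWh ÷ 0.21 kW = 362.1 h

362.1 h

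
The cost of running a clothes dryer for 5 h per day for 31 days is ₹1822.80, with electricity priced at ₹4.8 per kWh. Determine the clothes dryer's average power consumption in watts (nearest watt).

Energy = ₹1822.80 ÷ ₹4.8/kWh = 379.75 kWh
Runtime = 5 h/day × 31 days = 155 h
Power = 379.75 kWh ÷ 155 h = 2.45 kW = 2450 W

2450 W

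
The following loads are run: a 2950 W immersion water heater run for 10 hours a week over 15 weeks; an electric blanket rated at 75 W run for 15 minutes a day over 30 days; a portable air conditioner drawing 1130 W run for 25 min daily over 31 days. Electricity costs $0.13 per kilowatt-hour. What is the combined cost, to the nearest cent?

immersion water heater: Runtime = 10 h/week × 15 weeks = 150 h
immersion water heater: 2.95 kW × 150 h = 442.5 kWh
electric blanket: Runtime = 15 min × 30 = 450 min = 7.5 h
electric blanket: 0.075 kW × 7.5 h = 0.5625 kWh
portable air conditioner: Runtime = 25 min × 31 = 775 min = 12.916666… h
portable air conditioner: 1.13 kW × 12.916666… h = 14.595833… kWh
Total energy = 457.658333… kWh
Cost = 457.658333… × $0.13 = $59.50

$59.50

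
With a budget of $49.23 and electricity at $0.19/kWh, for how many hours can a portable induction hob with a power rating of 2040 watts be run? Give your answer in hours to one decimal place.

127.0 h

Energy available = $49.23 ÷ $0.19/kWh = 259.1053 kWh
Hours = 259.1053 kWh ÷ 2.04 kW = 127.0 h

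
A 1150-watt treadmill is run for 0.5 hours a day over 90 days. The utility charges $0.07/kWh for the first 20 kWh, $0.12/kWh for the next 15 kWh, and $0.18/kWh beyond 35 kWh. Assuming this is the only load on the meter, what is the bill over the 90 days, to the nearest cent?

Runtime = 0.5 h/day × 90 days = 45 h
Energy = 1.15 kW × 45 h = 51.75 kWh
Tier 1 (0–20 kWh): 20 × $0.07 = $1.4
Tier 2 (20–35 kWh): 15 × $0.12 = $1.8
Above 35 kWh: 16.75 × $0.18 = $3.015
Bill = $6.22

$6.22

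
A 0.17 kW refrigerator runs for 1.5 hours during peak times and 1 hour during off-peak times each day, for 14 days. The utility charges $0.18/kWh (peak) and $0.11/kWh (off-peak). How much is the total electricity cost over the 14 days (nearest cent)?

$0.90

Peak energy = 0.17 kW × 1.5 h × 14 = 3.57 kWh
Off-peak energy = 0.17 kW × 1 h × 14 = 2.38 kWh
Cost = 3.57 × $0.18 + 2.38 × $0.11 = $0.6426 + $0.2618 = $0.90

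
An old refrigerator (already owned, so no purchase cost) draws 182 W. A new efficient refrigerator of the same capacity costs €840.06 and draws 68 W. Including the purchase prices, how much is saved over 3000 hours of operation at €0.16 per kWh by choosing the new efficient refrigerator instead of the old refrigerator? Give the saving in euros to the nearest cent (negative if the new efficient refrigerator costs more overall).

-€785.34

old refrigerator: €0.00 + (182/1000) kW × 3000 h × €0.16 = €0.00 + €87.36 = €87.36
new efficient refrigerator: €840.06 + (68/1000) kW × 3000 h × €0.16 = €840.06 + €32.64 = €872.7
Saving = €87.36 − €872.7 = −€785.34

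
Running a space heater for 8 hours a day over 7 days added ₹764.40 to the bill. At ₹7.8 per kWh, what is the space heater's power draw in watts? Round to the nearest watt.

1750 W

Energy = ₹764.40 ÷ ₹7.8/kWh = 98 kWh
Runtime = 8 h/day × 7 days = 56 h
Power = 98 kWh ÷ 56 h = 1.75 kW = 1750 W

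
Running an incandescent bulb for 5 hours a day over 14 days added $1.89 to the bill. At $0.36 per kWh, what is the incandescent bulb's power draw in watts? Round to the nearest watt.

Energy = $1.89 ÷ $0.36/kWh = 5.25 kWh
Runtime = 5 h/day × 14 days = 70 h
Power = 5.25 kWh ÷ 70 h = 0.075 kW = 75 W

75 W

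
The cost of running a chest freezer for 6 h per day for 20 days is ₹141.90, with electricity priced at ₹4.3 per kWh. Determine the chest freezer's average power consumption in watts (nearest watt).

275 W

Energy = ₹141.90 ÷ ₹4.3/kWh = 33 kWh
Runtime = 6 h/day × 20 days = 120 h
Power = 33 kWh ÷ 120 h = 0.275 kW = 275 W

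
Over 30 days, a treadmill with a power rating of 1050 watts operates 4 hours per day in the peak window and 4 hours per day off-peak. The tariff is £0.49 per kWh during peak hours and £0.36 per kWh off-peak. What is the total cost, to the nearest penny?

£107.10

Peak energy = 1.05 kW × 4 h × 30 = 126 kWh
Off-peak energy = 1.05 kW × 4 h × 30 = 126 kWh
Cost = 126 × £0.49 + 126 × £0.36 = £61.74 + £45.36 = £107.10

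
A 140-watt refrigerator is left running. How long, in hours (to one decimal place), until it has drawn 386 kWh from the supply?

2757.1 h

Hours = 386 kWh ÷ 0.14 kW = 2757.1 h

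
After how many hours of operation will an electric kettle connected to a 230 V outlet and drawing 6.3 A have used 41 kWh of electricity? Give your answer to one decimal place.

28.3 h

Power = 6.3 A × 230 V = 1449 W = 1.449 kW
Hours = 41 kWh ÷ 1.449 kW = 28.3 h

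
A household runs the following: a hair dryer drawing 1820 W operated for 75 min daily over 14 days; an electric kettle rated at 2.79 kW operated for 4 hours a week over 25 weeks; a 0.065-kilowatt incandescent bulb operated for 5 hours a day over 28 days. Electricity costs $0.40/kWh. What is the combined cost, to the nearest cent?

hair dryer: Runtime = 75 min × 14 = 1050 min = 17.5 h
hair dryer: 1.82 kW × 17.5 h = 31.85 kWh
electric kettle: Runtime = 4 h/week × 25 weeks = 100 h
electric kettle: 2.79 kW × 100 h = 279 kWh
incandescent bulb: Runtime = 5 h/day × 28 days = 140 h
incandescent bulb: 0.065 kW × 140 h = 9.1 kWh
Total energy = 319.95 kWh
Cost = 319.95 × $0.40 = $127.98

$127.98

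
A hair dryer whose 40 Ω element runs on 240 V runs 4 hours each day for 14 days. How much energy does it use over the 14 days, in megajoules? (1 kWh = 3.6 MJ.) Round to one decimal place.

290.3 MJ

Power = V²/R = 240²/40 = 1440 W = 1.44 kW
Runtime = 4 h/day × 14 days = 56 h
Energy = 1.44 kW × 56 h = 80.64 kWh
= 80.64 × 3.6 MJ = 290.3 MJ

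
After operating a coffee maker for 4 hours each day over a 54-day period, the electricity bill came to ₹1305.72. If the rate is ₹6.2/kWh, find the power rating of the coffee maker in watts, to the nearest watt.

975 W

Energy = ₹1305.72 ÷ ₹6.2/kWh = 210.6 kWh
Runtime = 4 h/day × 54 days = 216 h
Power = 210.6 kWh ÷ 216 h = 0.975 kW = 975 W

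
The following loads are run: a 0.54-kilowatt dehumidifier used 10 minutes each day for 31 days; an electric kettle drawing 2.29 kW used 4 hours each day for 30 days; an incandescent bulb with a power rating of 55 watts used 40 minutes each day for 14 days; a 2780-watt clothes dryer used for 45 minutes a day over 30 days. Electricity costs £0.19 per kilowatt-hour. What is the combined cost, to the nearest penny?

dehumidifier: Runtime = 10 min × 31 = 310 min = 5.166666… h
dehumidifier: 0.54 kW × 5.166666… h = 2.79 kWh
electric kettle: Runtime = 4 h/day × 30 days = 120 h
electric kettle: 2.29 kW × 120 h = 274.8 kWh
incandescent bulb: Runtime = 40 min × 14 = 560 min = 9.333333… h
incandescent bulb: 0.055 kW × 9.333333… h = 0.513333… kWh
clothes dryer: Runtime = 45 min × 30 = 1350 min = 22.5 h
clothes dryer: 2.78 kW × 22.5 h = 62.55 kWh
Total energy = 340.653333… kWh
Cost = 340.653333… × £0.19 = £64.72

£64.72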